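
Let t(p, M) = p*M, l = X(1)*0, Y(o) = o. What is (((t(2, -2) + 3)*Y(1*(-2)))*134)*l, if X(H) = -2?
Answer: 0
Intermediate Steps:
l = 0 (l = -2*0 = 0)
t(p, M) = M*p
(((t(2, -2) + 3)*Y(1*(-2)))*134)*l = (((-2*2 + 3)*(1*(-2)))*134)*0 = (((-4 + 3)*(-2))*134)*0 = (-1*(-2)*134)*0 = (2*134)*0 = 268*0 = 0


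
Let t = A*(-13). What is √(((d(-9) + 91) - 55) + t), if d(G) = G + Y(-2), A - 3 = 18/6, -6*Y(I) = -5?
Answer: I*√1806/6 ≈ 7.0828*I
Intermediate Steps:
Y(I) = ⅚ (Y(I) = -⅙*(-5) = ⅚)
A = 6 (A = 3 + 18/6 = 3 + 18*(⅙) = 3 + 3 = 6)
d(G) = ⅚ + G (d(G) = G + ⅚ = ⅚ + G)
t = -78 (t = 6*(-13) = -78)
√(((d(-9) + 91) - 55) + t) = √((((⅚ - 9) + 91) - 55) - 78) = √(((-49/6 + 91) - 55) - 78) = √((497/6 - 55) - 78) = √(167/6 - 78) = √(-301/6) = I*√1806/6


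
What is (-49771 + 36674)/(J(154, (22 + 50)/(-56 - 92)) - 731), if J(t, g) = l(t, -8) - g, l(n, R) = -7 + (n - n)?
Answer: 484589/27288 ≈ 17.758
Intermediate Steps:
l(n, R) = -7 (l(n, R) = -7 + 0 = -7)
J(t, g) = -7 - g
(-49771 + 36674)/(J(154, (22 + 50)/(-56 - 92)) - 731) = (-49771 + 36674)/((-7 - (22 + 50)/(-56 - 92)) - 731) = -13097/((-7 - 72/(-148)) - 731) = -13097/((-7 - 72*(-1)/148) - 731) = -13097/((-7 - 1*(-18/37)) - 731) = -13097/((-7 + 18/37) - 731) = -13097/(-241/37 - 731) = -13097/(-27288/37) = -13097*(-37/27288) = 484589/27288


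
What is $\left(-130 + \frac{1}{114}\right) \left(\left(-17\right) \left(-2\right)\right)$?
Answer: $- \frac{251923}{57} \approx -4419.7$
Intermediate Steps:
$\left(-130 + \frac{1}{114}\right) \left(\left(-17\right) \left(-2\right)\right) = \left(-130 + \frac{1}{114}\right) 34 = \left(- \frac{14819}{114}\right) 34 = - \frac{251923}{57}$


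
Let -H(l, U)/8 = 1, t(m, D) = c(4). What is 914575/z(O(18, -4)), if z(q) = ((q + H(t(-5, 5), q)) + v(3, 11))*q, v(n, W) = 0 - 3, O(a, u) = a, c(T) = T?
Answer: 914575/126 ≈ 7258.5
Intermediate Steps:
t(m, D) = 4
H(l, U) = -8 (H(l, U) = -8*1 = -8)
v(n, W) = -3
z(q) = q*(-11 + q) (z(q) = ((q - 8) - 3)*q = ((-8 + q) - 3)*q = (-11 + q)*q = q*(-11 + q))
914575/z(O(18, -4)) = 914575/((18*(-11 + 18))) = 914575/((18*7)) = 914575/126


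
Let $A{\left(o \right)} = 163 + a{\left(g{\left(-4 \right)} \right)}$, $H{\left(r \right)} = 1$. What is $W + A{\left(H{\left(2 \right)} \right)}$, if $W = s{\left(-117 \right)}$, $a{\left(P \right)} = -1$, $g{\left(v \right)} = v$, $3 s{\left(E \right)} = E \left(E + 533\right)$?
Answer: $-16062$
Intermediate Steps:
$s{\left(E \right)} = \frac{E \left(533 + E\right)}{3}$ ($s{\left(E \right)} = \frac{E \left(E + 533\right)}{3} = \frac{E \left(533 + E\right)}{3}$)
$A{\left(o \right)} = 162$ ($A{\left(o \right)} = 163 - 1 = 162$)
$W = -16224$ ($W = \frac{1}{3} \left(-117\right) \left(533 - 117\right) = \frac{1}{3} \left(-117\right) 416 = -16224$)
$W + A{\left(H{\left(2 \right)} \right)} = -16224 + 162 = -16062$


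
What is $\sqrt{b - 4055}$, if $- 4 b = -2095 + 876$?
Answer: $\frac{i \sqrt{15001}}{2} \approx 61.239 i$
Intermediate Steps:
$b = \frac{1219}{4}$ ($b = - \frac{-2095 + 876}{4} = \left(- \frac{1}{4}\right) \left(-1219\right) = \frac{1219}{4} \approx 304.75$)
$\sqrt{b - 4055} = \sqrt{\frac{1219}{4} - 4055} = \sqrt{- \frac{15001}{4}} = \frac{i \sqrt{15001}}{2}$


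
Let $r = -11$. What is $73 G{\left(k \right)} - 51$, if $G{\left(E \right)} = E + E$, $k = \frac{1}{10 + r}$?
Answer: $-197$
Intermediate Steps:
$k = -1$ ($k = \frac{1}{10 - 11} = \frac{1}{-1} = -1$)
$G{\left(E \right)} = 2 E$
$73 G{\left(k \right)} - 51 = 73 \cdot 2 \left(-1\right) - 51 = 73 \left(-2\right) - 51 = -146 - 51 = -197$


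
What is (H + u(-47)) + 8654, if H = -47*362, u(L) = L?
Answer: -8407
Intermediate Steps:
H = -17014
(H + u(-47)) + 8654 = (-17014 - 47) + 8654 = -17061 + 8654 = -8407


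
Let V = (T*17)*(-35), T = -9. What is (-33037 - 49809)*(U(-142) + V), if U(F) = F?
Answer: -431876198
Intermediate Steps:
V = 5355 (V = -9*17*(-35) = -153*(-35) = 5355)
(-33037 - 49809)*(U(-142) + V) = (-33037 - 49809)*(-142 + 5355) = -82846*5213 = -431876198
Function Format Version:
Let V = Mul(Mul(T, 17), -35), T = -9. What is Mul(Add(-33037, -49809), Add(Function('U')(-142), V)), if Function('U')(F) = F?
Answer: -431876198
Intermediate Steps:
V = 5355 (V = Mul(Mul(-9, 17), -35) = Mul(-153, -35) = 5355)
Mul(Add(-33037, -49809), Add(Function('U')(-142), V)) = Mul(Add(-33037, -49809), Add(-142, 5355)) = Mul(-82846, 5213) = -431876198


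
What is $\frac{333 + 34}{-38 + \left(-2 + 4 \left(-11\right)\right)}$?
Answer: $- \frac{367}{84} \approx -4.369$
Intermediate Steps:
$\frac{333 + 34}{-38 + \left(-2 + 4 \left(-11\right)\right)} = \frac{367}{-38 - 46} = \frac{367}{-84} = 367 \left(- \frac{1}{84}\right) = - \frac{367}{84}$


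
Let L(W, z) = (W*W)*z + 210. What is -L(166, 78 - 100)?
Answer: 606022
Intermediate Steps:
L(W, z) = 210 + z*W² (L(W, z) = W²*z + 210 = z*W² + 210 = 210 + z*W²)
-L(166, 78 - 100) = -(210 + (78 - 100)*166²) = -(210 - 22*27556) = -(210 - 606232) = -1*(-606022) = 606022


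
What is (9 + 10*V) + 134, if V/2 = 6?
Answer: 263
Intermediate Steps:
V = 12 (V = 2*6 = 12)
(9 + 10*V) + 134 = (9 + 10*12) + 134 = (9 + 120) + 134 = 129 + 134 = 263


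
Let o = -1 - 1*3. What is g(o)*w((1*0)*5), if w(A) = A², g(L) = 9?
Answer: 0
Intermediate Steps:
o = -4 (o = -1 - 3 = -4)
g(o)*w((1*0)*5) = 9*((1*0)*5)² = 9*(0*5)² = 9*0² = 9*0 = 0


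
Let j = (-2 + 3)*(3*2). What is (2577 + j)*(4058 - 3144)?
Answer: 2360862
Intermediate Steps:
j = 6 (j = 1*6 = 6)
(2577 + j)*(4058 - 3144) = (2577 + 6)*(4058 - 3144) = 2583*914 = 2360862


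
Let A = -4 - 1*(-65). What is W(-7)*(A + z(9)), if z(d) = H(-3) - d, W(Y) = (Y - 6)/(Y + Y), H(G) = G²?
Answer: 793/14 ≈ 56.643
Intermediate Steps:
A = 61 (A = -4 + 65 = 61)
W(Y) = (-6 + Y)/(2*Y) (W(Y) = (-6 + Y)/((2*Y)) = (-6 + Y)*(1/(2*Y)) = (-6 + Y)/(2*Y))
z(d) = 9 - d (z(d) = (-3)² - d = 9 - d)
W(-7)*(A + z(9)) = ((½)*(-6 - 7)/(-7))*(61 + (9 - 1*9)) = ((½)*(-⅐)*(-13))*(61 + (9 - 9)) = 13*(61 + 0)/14 = (13/14)*61 = 793/14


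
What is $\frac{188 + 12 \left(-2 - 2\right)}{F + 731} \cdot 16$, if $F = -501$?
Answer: $\frac{224}{23} \approx 9.7391$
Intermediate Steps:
$\frac{188 + 12 \left(-2 - 2\right)}{F + 731} \cdot 16 = \frac{188 + 12 \left(-2 - 2\right)}{-501 + 731} \cdot 16 = \frac{188 + 12 \left(-4\right)}{230} \cdot 16 = \left(188 - 48\right) \frac{1}{230} \cdot 16 = 140 \cdot \frac{1}{230} \cdot 16 = \frac{14}{23} \cdot 16 = \frac{224}{23}$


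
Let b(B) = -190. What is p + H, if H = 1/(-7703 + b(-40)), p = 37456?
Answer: 295640207/7893 ≈ 37456.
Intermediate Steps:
H = -1/7893 (H = 1/(-7703 - 190) = 1/(-7893) = -1/7893 ≈ -0.00012669)
p + H = 37456 - 1/7893 = 295640207/7893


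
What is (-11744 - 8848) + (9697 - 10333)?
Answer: -21228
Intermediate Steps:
(-11744 - 8848) + (9697 - 10333) = -20592 - 636 = -21228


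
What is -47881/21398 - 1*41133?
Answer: -880211815/21398 ≈ -41135.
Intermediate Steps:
-47881/21398 - 1*41133 = -47881*1/21398 - 41133 = -47881/21398 - 41133 = -880211815/21398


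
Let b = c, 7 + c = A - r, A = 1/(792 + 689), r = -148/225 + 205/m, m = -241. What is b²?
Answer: 194446530321480889/6449250387200625 ≈ 30.150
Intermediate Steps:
r = -81793/54225 (r = -148/225 + 205/(-241) = -148*1/225 + 205*(-1/241) = -148/225 - 205/241 = -81793/54225 ≈ -1.5084)
A = 1/1481 ≈ 0.00067522
c = -440960917/80307225 (c = -7 + (1/1481 - 1*(-81793/54225)) = -7 + (1/1481 + 81793/54225) = -7 + 121189658/80307225 = -440960917/80307225 ≈ -5.4909)
b = -440960917/80307225 ≈ -5.4909
b² = (-440960917/80307225)² = 194446530321480889/6449250387200625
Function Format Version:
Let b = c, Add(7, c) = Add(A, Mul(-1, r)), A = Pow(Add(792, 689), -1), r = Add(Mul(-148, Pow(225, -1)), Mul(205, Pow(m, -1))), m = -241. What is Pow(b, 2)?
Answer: Rational(194446530321480889, 6449250387200625) ≈ 30.150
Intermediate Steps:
r = Rational(-81793, 54225) (r = Add(Mul(-148, Pow(225, -1)), Mul(205, Pow(-241, -1))) = Add(Mul(-148, Rational(1, 225)), Mul(205, Rational(-1, 241))) = Add(Rational(-148, 225), Rational(-205, 241)) = Rational(-81793, 54225) ≈ -1.5084)
A = Rational(1, 1481) (A = Pow(1481, -1) = Rational(1, 1481) ≈ 0.00067522)
c = Rational(-440960917, 80307225) (c = Add(-7, Add(Rational(1, 1481), Mul(-1, Rational(-81793, 54225)))) = Add(-7, Add(Rational(1, 1481), Rational(81793, 54225))) = Add(-7, Rational(121189658, 80307225)) = Rational(-440960917, 80307225) ≈ -5.4909)
b = Rational(-440960917, 80307225) ≈ -5.4909
Pow(b, 2) = Pow(Rational(-440960917, 80307225), 2) = Rational(194446530321480889, 6449250387200625)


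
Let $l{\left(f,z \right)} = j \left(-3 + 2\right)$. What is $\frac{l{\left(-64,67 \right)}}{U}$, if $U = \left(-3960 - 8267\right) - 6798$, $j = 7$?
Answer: $\frac{7}{19025} \approx 0.00036794$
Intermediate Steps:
$l{\left(f,z \right)} = -7$ ($l{\left(f,z \right)} = 7 \left(-3 + 2\right) = 7 \left(-1\right) = -7$)
$U = -19025$ ($U = -12227 - 6798 = -19025$)
$\frac{l{\left(-64,67 \right)}}{U} = - \frac{7}{-19025} = \left(-7\right) \left(- \frac{1}{19025}\right) = \frac{7}{19025}$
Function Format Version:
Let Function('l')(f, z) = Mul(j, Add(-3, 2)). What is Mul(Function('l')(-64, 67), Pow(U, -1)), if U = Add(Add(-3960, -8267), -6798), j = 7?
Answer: Rational(7, 19025) ≈ 0.00036794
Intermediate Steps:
Function('l')(f, z) = -7 (Function('l')(f, z) = Mul(7, Add(-3, 2)) = Mul(7, -1) = -7)
U = -19025 (U = Add(-12227, -6798) = -19025)
Mul(Function('l')(-64, 67), Pow(U, -1)) = Mul(-7, Pow(-19025, -1)) = Mul(-7, Rational(-1, 19025)) = Rational(7, 19025)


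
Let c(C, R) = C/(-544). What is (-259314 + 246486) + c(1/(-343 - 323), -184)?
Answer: -4647635711/362304 ≈ -12828.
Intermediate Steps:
c(C, R) = -C/544 (c(C, R) = C*(-1/544) = -C/544)
(-259314 + 246486) + c(1/(-343 - 323), -184) = (-259314 + 246486) - 1/(544*(-343 - 323)) = -12828 - 1/544/(-666) = -12828 - 1/544*(-1/666) = -12828 + 1/362304 = -4647635711/362304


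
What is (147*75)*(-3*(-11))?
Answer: 363825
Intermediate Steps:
(147*75)*(-3*(-11)) = 11025*33 = 363825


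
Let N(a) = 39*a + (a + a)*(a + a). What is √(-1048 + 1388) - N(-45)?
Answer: -6345 + 2*√85 ≈ -6326.6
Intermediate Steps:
N(a) = 4*a² + 39*a (N(a) = 39*a + (2*a)*(2*a) = 39*a + 4*a² = 4*a² + 39*a)
√(-1048 + 1388) - N(-45) = √(-1048 + 1388) - (-45)*(39 + 4*(-45)) = √340 - (-45)*(39 - 180) = 2*√85 - (-45)*(-141) = 2*√85 - 1*6345 = 2*√85 - 6345 = -6345 + 2*√85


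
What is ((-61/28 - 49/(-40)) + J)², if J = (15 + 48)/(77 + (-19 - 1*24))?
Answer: 18326961/22657600 ≈ 0.80887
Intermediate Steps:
J = 63/34 (J = 63/(77 + (-19 - 24)) = 63/(77 - 43) = 63/34 ≈ 1.8529)
((-61/28 - 49/(-40)) + J)² = ((-61/28 - 49/(-40)) + 63/34)² = ((-61*1/28 - 49*(-1/40)) + 63/34)² = ((-61/28 + 49/40) + 63/34)² = (-267/280 + 63/34)² = (4281/4760)² = 18326961/22657600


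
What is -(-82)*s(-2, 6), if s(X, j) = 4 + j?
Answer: 820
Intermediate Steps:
-(-82)*s(-2, 6) = -(-82)*(4 + 6) = -(-82)*10 = -41*(-20) = 820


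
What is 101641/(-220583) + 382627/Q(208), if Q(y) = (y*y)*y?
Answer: -830257403051/1985007005696 ≈ -0.41826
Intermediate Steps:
Q(y) = y³ (Q(y) = y²*y = y³)
101641/(-220583) + 382627/Q(208) = 101641/(-220583) + 382627/(208³) = 101641*(-1/220583) + 382627/8998912 = -101641/220583 + 382627*(1/8998912) = -101641/220583 + 382627/8998912 = -830257403051/1985007005696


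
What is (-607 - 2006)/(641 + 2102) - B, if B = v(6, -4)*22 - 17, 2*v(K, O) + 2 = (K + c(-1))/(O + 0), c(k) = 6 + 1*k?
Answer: 57643/844 ≈ 68.297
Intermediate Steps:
c(k) = 6 + k
v(K, O) = -1 + (5 + K)/(2*O) (v(K, O) = -1 + ((K + (6 - 1))/(O + 0))/2 = -1 + ((K + 5)/O)/2 = -1 + ((5 + K)/O)/2 = -1 + (5 + K)/(2*O))
B = -277/4 (B = ((1/2)*(5 + 6 - 2*(-4))/(-4))*22 - 17 = ((1/2)*(-1/4)*(5 + 6 + 8))*22 - 17 = ((1/2)*(-1/4)*19)*22 - 17 = -19/8*22 - 17 = -209/4 - 17 = -277/4 ≈ -69.250)
(-607 - 2006)/(641 + 2102) - B = (-607 - 2006)/(641 + 2102) - 1*(-277/4) = -2613/2743 + 277/4 = -2613*1/2743 + 277/4 = -201/211 + 277/4 = 57643/844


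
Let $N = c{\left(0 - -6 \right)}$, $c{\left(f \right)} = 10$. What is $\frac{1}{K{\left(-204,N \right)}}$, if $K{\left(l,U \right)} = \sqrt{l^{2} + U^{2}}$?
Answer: $\frac{\sqrt{10429}}{20858} \approx 0.0048961$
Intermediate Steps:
$N = 10$
$K{\left(l,U \right)} = \sqrt{U^{2} + l^{2}}$
$\frac{1}{K{\left(-204,N \right)}} = \frac{1}{\sqrt{10^{2} + \left(-204\right)^{2}}} = \frac{1}{\sqrt{100 + 41616}} = \frac{1}{\sqrt{41716}} = \frac{1}{2 \sqrt{10429}} = \frac{\sqrt{10429}}{20858}$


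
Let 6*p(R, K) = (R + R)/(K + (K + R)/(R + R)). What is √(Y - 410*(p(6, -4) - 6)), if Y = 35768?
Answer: 2*√5083943/23 ≈ 196.07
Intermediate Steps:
p(R, K) = R/(3*(K + (K + R)/(2*R))) (p(R, K) = ((R + R)/(K + (K + R)/(R + R)))/6 = ((2*R)/(K + (K + R)/((2*R))))/6 = ((2*R)/(K + (K + R)*(1/(2*R))))/6 = ((2*R)/(K + (K + R)/(2*R)))/6 = (2*R/(K + (K + R)/(2*R)))/6 = R/(3*(K + (K + R)/(2*R))))
√(Y - 410*(p(6, -4) - 6)) = √(35768 - 410*((⅔)*6²/(-4 + 6 + 2*(-4)*6) - 6)) = √(35768 - 410*((⅔)*36/(-4 + 6 - 48) - 6)) = √(35768 - 410*((⅔)*36/(-46) - 6)) = √(35768 - 410*((⅔)*36*(-1/46) - 6)) = √(35768 - 410*(-12/23 - 6)) = √(35768 - 410*(-150/23)) = √(35768 + 61500/23) = √(884164/23) = 2*√5083943/23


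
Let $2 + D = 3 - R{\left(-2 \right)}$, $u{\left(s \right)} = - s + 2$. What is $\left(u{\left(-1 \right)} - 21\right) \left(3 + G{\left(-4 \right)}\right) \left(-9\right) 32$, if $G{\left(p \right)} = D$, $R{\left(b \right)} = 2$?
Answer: $10368$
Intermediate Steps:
$u{\left(s \right)} = 2 - s$
$D = -1$ ($D = -2 + \left(3 - 2\right) = -2 + 1 = -1$)
$G{\left(p \right)} = -1$
$\left(u{\left(-1 \right)} - 21\right) \left(3 + G{\left(-4 \right)}\right) \left(-9\right) 32 = \left(\left(2 - -1\right) - 21\right) \left(3 - 1\right) \left(-9\right) 32 = \left(\left(2 + 1\right) - 21\right) 2 \left(-9\right) 32 = \left(3 - 21\right) 2 \left(-9\right) 32 = \left(-18\right) 2 \left(-9\right) 32 = \left(-36\right) \left(-9\right) 32 = 324 \cdot 32 = 10368$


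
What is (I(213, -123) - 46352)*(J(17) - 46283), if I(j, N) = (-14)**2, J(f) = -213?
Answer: 2146069376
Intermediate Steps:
I(j, N) = 196
(I(213, -123) - 46352)*(J(17) - 46283) = (196 - 46352)*(-213 - 46283) = -46156*(-46496) = 2146069376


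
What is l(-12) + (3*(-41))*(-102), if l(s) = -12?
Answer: 12534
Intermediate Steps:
l(-12) + (3*(-41))*(-102) = -12 + (3*(-41))*(-102) = -12 - 123*(-102) = -12 + 12546 = 12534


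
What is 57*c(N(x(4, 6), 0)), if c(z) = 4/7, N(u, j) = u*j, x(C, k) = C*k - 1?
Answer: 228/7 ≈ 32.571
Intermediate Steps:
x(C, k) = -1 + C*k
N(u, j) = j*u
c(z) = 4/7 (c(z) = 4*(⅐) = 4/7)
57*c(N(x(4, 6), 0)) = 57*(4/7) = 228/7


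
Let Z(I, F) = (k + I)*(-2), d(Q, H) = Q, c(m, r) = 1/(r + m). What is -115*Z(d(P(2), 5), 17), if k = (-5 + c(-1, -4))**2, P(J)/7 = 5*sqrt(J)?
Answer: 31096/5 + 8050*sqrt(2) ≈ 17604.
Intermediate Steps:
P(J) = 35*sqrt(J) (P(J) = 7*(5*sqrt(J)) = 35*sqrt(J))
c(m, r) = 1/(m + r)
k = 676/25 (k = (-5 + 1/(-1 - 4))**2 = (-5 + 1/(-5))**2 = (-5 - 1/5)**2 = (-26/5)**2 = 676/25 ≈ 27.040)
Z(I, F) = -1352/25 - 2*I (Z(I, F) = (676/25 + I)*(-2) = -1352/25 - 2*I)
-115*Z(d(P(2), 5), 17) = -115*(-1352/25 - 70*sqrt(2)) = 31096/5 + 8050*sqrt(2)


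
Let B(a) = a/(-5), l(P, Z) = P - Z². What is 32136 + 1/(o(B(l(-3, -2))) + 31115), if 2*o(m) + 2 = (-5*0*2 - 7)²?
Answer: 2001333674/62277 ≈ 32136.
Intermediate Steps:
B(a) = -a/5 (B(a) = a*(-⅕) = -a/5)
o(m) = 47/2 (o(m) = -1 + (-5*0*2 - 7)²/2 = -1 + (0*2 - 7)²/2 = -1 + (0 - 7)²/2 = -1 + (½)*(-7)² = -1 + (½)*49 = -1 + 49/2 = 47/2)
32136 + 1/(o(B(l(-3, -2))) + 31115) = 32136 + 1/(47/2 + 31115) = 32136 + 1/(62277/2) = 32136 + 2/62277 = 2001333674/62277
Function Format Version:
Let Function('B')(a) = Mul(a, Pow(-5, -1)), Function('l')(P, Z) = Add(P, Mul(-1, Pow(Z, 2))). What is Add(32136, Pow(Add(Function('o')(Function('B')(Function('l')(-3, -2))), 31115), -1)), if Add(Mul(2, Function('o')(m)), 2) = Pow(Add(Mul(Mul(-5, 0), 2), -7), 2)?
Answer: Rational(2001333674, 62277) ≈ 32136.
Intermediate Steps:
Function('B')(a) = Mul(Rational(-1, 5), a) (Function('B')(a) = Mul(a, Rational(-1, 5)) = Mul(Rational(-1, 5), a))
Function('o')(m) = Rational(47, 2) (Function('o')(m) = Add(-1, Mul(Rational(1, 2), Pow(Add(Mul(Mul(-5, 0), 2), -7), 2))) = Add(-1, Mul(Rational(1, 2), Pow(Add(Mul(0, 2), -7), 2))) = Add(-1, Mul(Rational(1, 2), Pow(Add(0, -7), 2))) = Add(-1, Mul(Rational(1, 2), Pow(-7, 2))) = Add(-1, Mul(Rational(1, 2), 49)) = Add(-1, Rational(49, 2)) = Rational(47, 2))
Add(32136, Pow(Add(Function('o')(Function('B')(Function('l')(-3, -2))), 31115), -1)) = Add(32136, Pow(Add(Rational(47, 2), 31115), -1)) = Add(32136, Pow(Rational(62277, 2), -1)) = Add(32136, Rational(2, 62277)) = Rational(2001333674, 62277)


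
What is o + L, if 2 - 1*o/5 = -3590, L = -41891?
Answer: -23931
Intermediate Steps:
o = 17960 (o = 10 - 5*(-3590) = 10 + 17950 = 17960)
o + L = 17960 - 41891 = -23931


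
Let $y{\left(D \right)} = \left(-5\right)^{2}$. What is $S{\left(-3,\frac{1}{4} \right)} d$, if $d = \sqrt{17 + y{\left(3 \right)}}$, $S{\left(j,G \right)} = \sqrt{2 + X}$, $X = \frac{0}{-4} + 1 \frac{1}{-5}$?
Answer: $\frac{3 \sqrt{210}}{5} \approx 8.6948$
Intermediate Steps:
$y{\left(D \right)} = 25$
$X = - \frac{1}{5}$ ($X = 0 \left(- \frac{1}{4}\right) + 1 \left(- \frac{1}{5}\right) = 0 - \frac{1}{5} = - \frac{1}{5} \approx -0.2$)
$S{\left(j,G \right)} = \frac{3 \sqrt{5}}{5}$ ($S{\left(j,G \right)} = \sqrt{2 - \frac{1}{5}} = \sqrt{\frac{9}{5}} = \frac{3 \sqrt{5}}{5}$)
$d = \sqrt{42}$ ($d = \sqrt{17 + 25} = \sqrt{42} \approx 6.4807$)
$S{\left(-3,\frac{1}{4} \right)} d = \frac{3 \sqrt{5}}{5} \sqrt{42} = \frac{3 \sqrt{210}}{5}$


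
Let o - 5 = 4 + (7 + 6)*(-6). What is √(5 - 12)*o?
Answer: -69*I*√7 ≈ -182.56*I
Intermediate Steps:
o = -69 (o = 5 + (4 + (7 + 6)*(-6)) = 5 + (4 + 13*(-6)) = 5 + (4 - 78) = 5 - 74 = -69)
√(5 - 12)*o = √(5 - 12)*(-69) = √(-7)*(-69) = (I*√7)*(-69) = -69*I*√7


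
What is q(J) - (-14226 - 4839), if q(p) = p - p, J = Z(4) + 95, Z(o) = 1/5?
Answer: 19065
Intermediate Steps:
Z(o) = ⅕
J = 476/5 (J = ⅕ + 95 = 476/5 ≈ 95.200)
q(p) = 0
q(J) - (-14226 - 4839) = 0 - (-14226 - 4839) = 0 - 1*(-19065) = 0 + 19065 = 19065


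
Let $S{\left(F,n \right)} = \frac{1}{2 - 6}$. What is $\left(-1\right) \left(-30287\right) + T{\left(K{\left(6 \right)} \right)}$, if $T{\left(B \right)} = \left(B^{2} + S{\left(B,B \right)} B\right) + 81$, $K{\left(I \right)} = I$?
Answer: $\frac{60805}{2} \approx 30403.0$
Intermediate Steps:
$S{\left(F,n \right)} = - \frac{1}{4}$ ($S{\left(F,n \right)} = \frac{1}{-4} = - \frac{1}{4}$)
$T{\left(B \right)} = 81 + B^{2} - \frac{B}{4}$ ($T{\left(B \right)} = \left(B^{2} - \frac{B}{4}\right) + 81 = 81 + B^{2} - \frac{B}{4}$)
$\left(-1\right) \left(-30287\right) + T{\left(K{\left(6 \right)} \right)} = \left(-1\right) \left(-30287\right) + \left(81 + 6^{2} - \frac{3}{2}\right) = 30287 + \left(81 + 36 - \frac{3}{2}\right) = 30287 + \frac{231}{2} = \frac{60805}{2}$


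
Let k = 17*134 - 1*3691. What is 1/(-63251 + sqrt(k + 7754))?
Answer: -63251/4000682660 - sqrt(6341)/4000682660 ≈ -1.5830e-5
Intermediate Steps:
k = -1413 (k = 2278 - 3691 = -1413)
1/(-63251 + sqrt(k + 7754)) = 1/(-63251 + sqrt(-1413 + 7754)) = 1/(-63251 + sqrt(6341))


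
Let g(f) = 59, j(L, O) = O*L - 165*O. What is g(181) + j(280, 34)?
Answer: 3969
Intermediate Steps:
j(L, O) = -165*O + L*O (j(L, O) = L*O - 165*O = -165*O + L*O)
g(181) + j(280, 34) = 59 + 34*(-165 + 280) = 59 + 34*115 = 59 + 3910 = 3969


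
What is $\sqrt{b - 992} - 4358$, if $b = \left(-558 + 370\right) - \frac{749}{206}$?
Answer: $-4358 + \frac{i \sqrt{50228774}}{206} \approx -4358.0 + 34.404 i$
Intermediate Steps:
$b = - \frac{39477}{206}$ ($b = -188 - \frac{749}{206} = - \frac{39477}{206} \approx -191.64$)
$\sqrt{b - 992} - 4358 = \sqrt{- \frac{39477}{206} - 992} - 4358 = \sqrt{- \frac{243829}{206}} - 4358 = \frac{i \sqrt{50228774}}{206} - 4358 = -4358 + \frac{i \sqrt{50228774}}{206}$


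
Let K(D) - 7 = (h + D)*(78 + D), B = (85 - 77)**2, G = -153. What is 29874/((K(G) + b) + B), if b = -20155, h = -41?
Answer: -14937/2767 ≈ -5.3983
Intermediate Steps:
B = 64 (B = 8**2 = 64)
K(D) = 7 + (-41 + D)*(78 + D)
29874/((K(G) + b) + B) = 29874/(((-3191 + (-153)**2 + 37*(-153)) - 20155) + 64) = 29874/(((-3191 + 23409 - 5661) - 20155) + 64) = 29874/((14557 - 20155) + 64) = 29874/(-5598 + 64) = 29874/(-5534) = 29874*(-1/5534) = -14937/2767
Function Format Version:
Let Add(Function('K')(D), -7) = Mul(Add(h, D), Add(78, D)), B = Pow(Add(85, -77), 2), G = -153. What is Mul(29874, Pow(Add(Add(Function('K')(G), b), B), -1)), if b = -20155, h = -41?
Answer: Rational(-14937, 2767) ≈ -5.3983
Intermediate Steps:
B = 64 (B = Pow(8, 2) = 64)
Function('K')(D) = Add(7, Mul(Add(-41, D), Add(78, D)))
Mul(29874, Pow(Add(Add(Function('K')(G), b), B), -1)) = Mul(29874, Pow(Add(Add(Add(-3191, Pow(-153, 2), Mul(37, -153)), -20155), 64), -1)) = Mul(29874, Pow(Add(Add(Add(-3191, 23409, -5661), -20155), 64), -1)) = Mul(29874, Pow(Add(Add(14557, -20155), 64), -1)) = Mul(29874, Pow(Add(-5598, 64), -1)) = Mul(29874, Pow(-5534, -1)) = Mul(29874, Rational(-1, 5534)) = Rational(-14937, 2767)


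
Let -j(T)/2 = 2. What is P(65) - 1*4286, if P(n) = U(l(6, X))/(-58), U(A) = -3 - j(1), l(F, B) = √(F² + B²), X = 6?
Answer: -248589/58 ≈ -4286.0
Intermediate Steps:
j(T) = -4 (j(T) = -2*2 = -4)
l(F, B) = √(B² + F²)
U(A) = 1 (U(A) = -3 - 1*(-4) = -3 + 4 = 1)
P(n) = -1/58 (P(n) = 1/(-58) = 1*(-1/58) = -1/58)
P(65) - 1*4286 = -1/58 - 1*4286 = -1/58 - 4286 = -248589/58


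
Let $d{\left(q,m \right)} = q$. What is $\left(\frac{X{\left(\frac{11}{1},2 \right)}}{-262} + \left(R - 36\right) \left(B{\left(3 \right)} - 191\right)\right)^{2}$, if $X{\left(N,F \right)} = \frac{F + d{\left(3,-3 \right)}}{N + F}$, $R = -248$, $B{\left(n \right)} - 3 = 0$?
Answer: $\frac{33070567073803609}{11600836} \approx 2.8507 \cdot 10^{9}$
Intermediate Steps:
$B{\left(n \right)} = 3$ ($B{\left(n \right)} = 3 + 0 = 3$)
$X{\left(N,F \right)} = \frac{3 + F}{F + N}$ ($X{\left(N,F \right)} = \frac{F + 3}{N + F} = \frac{3 + F}{F + N}$)
$\left(\frac{X{\left(\frac{11}{1},2 \right)}}{-262} + \left(R - 36\right) \left(B{\left(3 \right)} - 191\right)\right)^{2} = \left(\frac{\frac{1}{2 + \frac{11}{1}} \left(3 + 2\right)}{-262} + \left(-248 - 36\right) \left(3 - 191\right)\right)^{2} = \left(\frac{1}{2 + 11 \cdot 1} \cdot 5 \left(- \frac{1}{262}\right) - -53392\right)^{2} = \left(\frac{1}{2 + 11} \cdot 5 \left(- \frac{1}{262}\right) + 53392\right)^{2} = \left(\frac{1}{13} \cdot 5 \left(- \frac{1}{262}\right) + 53392\right)^{2} = \left(\frac{5}{13} \left(- \frac{1}{262}\right) + 53392\right)^{2} = \left(- \frac{5}{3406} + 53392\right)^{2} = \left(\frac{181853147}{3406}\right)^{2} = \frac{33070567073803609}{11600836}$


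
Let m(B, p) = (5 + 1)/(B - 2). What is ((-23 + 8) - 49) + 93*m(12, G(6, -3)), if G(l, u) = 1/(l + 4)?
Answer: -41/5 ≈ -8.2000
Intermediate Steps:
G(l, u) = 1/(4 + l)
m(B, p) = 6/(-2 + B)
((-23 + 8) - 49) + 93*m(12, G(6, -3)) = ((-23 + 8) - 49) + 93*(6/(-2 + 12)) = (-15 - 49) + 93*(6/10) = -64 + 93*(6*(⅒)) = -64 + 93*(⅗) = -64 + 279/5 = -41/5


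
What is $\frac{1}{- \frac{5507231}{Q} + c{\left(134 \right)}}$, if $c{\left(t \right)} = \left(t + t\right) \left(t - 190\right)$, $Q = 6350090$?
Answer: $- \frac{6350090}{95307657951} \approx -6.6627 \cdot 10^{-5}$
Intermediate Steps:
$c{\left(t \right)} = 2 t \left(-190 + t\right)$
$\frac{1}{- \frac{5507231}{Q} + c{\left(134 \right)}} = \frac{1}{- \frac{5507231}{6350090} + 2 \cdot 134 \left(-190 + 134\right)} = \frac{1}{\left(-5507231\right) \frac{1}{6350090} + 2 \cdot 134 \left(-56\right)} = \frac{1}{- \frac{5507231}{6350090} - 15008} = \frac{1}{- \frac{95307657951}{6350090}} = - \frac{6350090}{95307657951}$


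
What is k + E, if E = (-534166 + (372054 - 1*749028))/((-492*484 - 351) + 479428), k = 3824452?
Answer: 921496973808/240949 ≈ 3.8244e+6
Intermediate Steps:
E = -911140/240949 (E = (-534166 + (372054 - 749028))/((-238128 - 351) + 479428) = (-534166 - 376974)/(-238479 + 479428) = -911140/240949 ≈ -3.7815)
k + E = 3824452 - 911140/240949 = 921496973808/240949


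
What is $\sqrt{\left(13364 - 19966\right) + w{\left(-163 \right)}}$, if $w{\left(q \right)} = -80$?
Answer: $i \sqrt{6682} \approx 81.744 i$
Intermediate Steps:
$\sqrt{\left(13364 - 19966\right) + w{\left(-163 \right)}} = \sqrt{\left(13364 - 19966\right) - 80} = \sqrt{-6602 - 80} = \sqrt{-6682} = i \sqrt{6682}$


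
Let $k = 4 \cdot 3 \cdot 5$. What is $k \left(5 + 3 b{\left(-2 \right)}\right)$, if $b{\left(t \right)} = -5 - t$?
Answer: $-240$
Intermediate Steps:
$k = 60$ ($k = 12 \cdot 5 = 60$)
$k \left(5 + 3 b{\left(-2 \right)}\right) = 60 \left(5 + 3 \left(-5 - -2\right)\right) = 60 \left(5 + 3 \left(-5 + 2\right)\right) = 60 \left(5 + 3 \left(-3\right)\right) = 60 \left(5 - 9\right) = 60 \left(-4\right) = -240$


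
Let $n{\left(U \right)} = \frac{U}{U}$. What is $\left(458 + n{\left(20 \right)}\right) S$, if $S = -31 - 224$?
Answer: $-117045$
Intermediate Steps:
$n{\left(U \right)} = 1$
$S = -255$
$\left(458 + n{\left(20 \right)}\right) S = \left(458 + 1\right) \left(-255\right) = 459 \left(-255\right) = -117045$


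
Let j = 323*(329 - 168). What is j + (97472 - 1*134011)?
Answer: 15464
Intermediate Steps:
j = 52003 (j = 323*161 = 52003)
j + (97472 - 1*134011) = 52003 + (97472 - 1*134011) = 52003 + (97472 - 134011) = 52003 - 36539 = 15464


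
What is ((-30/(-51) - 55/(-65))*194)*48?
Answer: 2951904/221 ≈ 13357.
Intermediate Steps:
((-30/(-51) - 55/(-65))*194)*48 = ((-30*(-1/51) - 55*(-1/65))*194)*48 = ((10/17 + 11/13)*194)*48 = ((317/221)*194)*48 = (61498/221)*48 = 2951904/221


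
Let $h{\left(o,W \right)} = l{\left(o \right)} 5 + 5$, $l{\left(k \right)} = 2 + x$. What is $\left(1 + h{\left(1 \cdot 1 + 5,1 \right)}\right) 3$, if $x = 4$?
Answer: $108$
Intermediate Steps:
$l{\left(k \right)} = 6$ ($l{\left(k \right)} = 2 + 4 = 6$)
$h{\left(o,W \right)} = 35$ ($h{\left(o,W \right)} = 6 \cdot 5 + 5 = 30 + 5 = 35$)
$\left(1 + h{\left(1 \cdot 1 + 5,1 \right)}\right) 3 = \left(1 + 35\right) 3 = 36 \cdot 3 = 108$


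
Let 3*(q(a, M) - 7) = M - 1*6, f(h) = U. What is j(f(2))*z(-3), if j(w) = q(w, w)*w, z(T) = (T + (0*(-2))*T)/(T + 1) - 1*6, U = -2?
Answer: 39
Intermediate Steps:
f(h) = -2
q(a, M) = 5 + M/3 (q(a, M) = 7 + (M - 1*6)/3 = 7 + (M - 6)/3 = 7 + (-6 + M)/3 = 7 + (-2 + M/3) = 5 + M/3)
z(T) = -6 + T/(1 + T) (z(T) = (T + 0*T)/(1 + T) - 6 = (T + 0)/(1 + T) - 6 = T/(1 + T) - 6 = -6 + T/(1 + T))
j(w) = w*(5 + w/3) (j(w) = (5 + w/3)*w = w*(5 + w/3))
j(f(2))*z(-3) = ((⅓)*(-2)*(15 - 2))*((-6 - 5*(-3))/(1 - 3)) = ((⅓)*(-2)*13)*((-6 + 15)/(-2)) = -(-13)*9/3 = -26/3*(-9/2) = 39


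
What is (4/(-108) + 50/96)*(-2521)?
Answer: -526889/432 ≈ -1219.7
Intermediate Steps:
(4/(-108) + 50/96)*(-2521) = (4*(-1/108) + 50*(1/96))*(-2521) = (-1/27 + 25/48)*(-2521) = (209/432)*(-2521) = -526889/432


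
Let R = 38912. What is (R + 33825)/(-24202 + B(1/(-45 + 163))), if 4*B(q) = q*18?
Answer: -17165932/5711663 ≈ -3.0054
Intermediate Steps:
B(q) = 9*q/2 (B(q) = (q*18)/4 = (18*q)/4 = 9*q/2)
(R + 33825)/(-24202 + B(1/(-45 + 163))) = (38912 + 33825)/(-24202 + 9/(2*(-45 + 163))) = 72737/(-24202 + (9/2)/118) = 72737/(-24202 + (9/2)*(1/118)) = 72737/(-24202 + 9/236) = 72737/(-5711663/236) = 72737*(-236/5711663) = -17165932/5711663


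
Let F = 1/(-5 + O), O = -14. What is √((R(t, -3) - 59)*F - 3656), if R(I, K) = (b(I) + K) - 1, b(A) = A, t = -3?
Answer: I*√1318562/19 ≈ 60.436*I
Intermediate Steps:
F = -1/19 (F = 1/(-5 - 14) = 1/(-19) = -1/19 ≈ -0.052632)
R(I, K) = -1 + I + K (R(I, K) = (I + K) - 1 = -1 + I + K)
√((R(t, -3) - 59)*F - 3656) = √(((-1 - 3 - 3) - 59)*(-1/19) - 3656) = √((-7 - 59)*(-1/19) - 3656) = √(-66*(-1/19) - 3656) = √(66/19 - 3656) = √(-69398/19) = I*√1318562/19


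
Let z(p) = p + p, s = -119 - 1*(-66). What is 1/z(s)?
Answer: -1/106 ≈ -0.0094340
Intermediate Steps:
s = -53 (s = -119 + 66 = -53)
z(p) = 2*p
1/z(s) = 1/(2*(-53)) = 1/(-106) = -1/106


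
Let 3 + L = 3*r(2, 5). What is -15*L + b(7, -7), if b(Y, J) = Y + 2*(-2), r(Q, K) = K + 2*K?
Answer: -627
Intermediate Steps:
r(Q, K) = 3*K
b(Y, J) = -4 + Y (b(Y, J) = Y - 4 = -4 + Y)
L = 42 (L = -3 + 3*(3*5) = -3 + 3*15 = -3 + 45 = 42)
-15*L + b(7, -7) = -15*42 + (-4 + 7) = -630 + 3 = -627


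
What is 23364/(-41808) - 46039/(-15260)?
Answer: 1166863/474695 ≈ 2.4581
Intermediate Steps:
23364/(-41808) - 46039/(-15260) = 23364*(-1/41808) - 46039*(-1/15260) = -1947/3484 + 6577/2180 = 1166863/474695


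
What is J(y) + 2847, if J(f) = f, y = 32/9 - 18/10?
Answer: 128194/45 ≈ 2848.8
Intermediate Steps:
y = 79/45 (y = 32*(⅑) - 18*⅒ = 32/9 - 9/5 = 79/45 ≈ 1.7556)
J(y) + 2847 = 79/45 + 2847 = 128194/45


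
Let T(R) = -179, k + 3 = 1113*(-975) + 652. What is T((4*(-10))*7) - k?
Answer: 1084347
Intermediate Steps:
k = -1084526 (k = -3 + (1113*(-975) + 652) = -3 + (-1085175 + 652) = -3 - 1084523 = -1084526)
T((4*(-10))*7) - k = -179 - 1*(-1084526) = -179 + 1084526 = 1084347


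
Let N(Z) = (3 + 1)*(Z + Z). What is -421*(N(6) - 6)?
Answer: -17682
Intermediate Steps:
N(Z) = 8*Z (N(Z) = 4*(2*Z) = 8*Z)
-421*(N(6) - 6) = -421*(8*6 - 6) = -421*(48 - 6) = -421*42 = -17682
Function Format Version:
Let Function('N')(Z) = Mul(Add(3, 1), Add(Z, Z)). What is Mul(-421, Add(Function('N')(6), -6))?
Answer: -17682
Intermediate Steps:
Function('N')(Z) = Mul(8, Z) (Function('N')(Z) = Mul(4, Mul(2, Z)) = Mul(8, Z))
Mul(-421, Add(Function('N')(6), -6)) = Mul(-421, Add(Mul(8, 6), -6)) = Mul(-421, Add(48, -6)) = Mul(-421, 42) = -17682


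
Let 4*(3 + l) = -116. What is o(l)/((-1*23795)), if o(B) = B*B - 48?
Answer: -976/23795 ≈ -0.041017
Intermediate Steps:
l = -32 (l = -3 + (1/4)*(-116) = -3 - 29 = -32)
o(B) = -48 + B**2 (o(B) = B**2 - 48 = -48 + B**2)
o(l)/((-1*23795)) = (-48 + (-32)**2)/((-1*23795)) = (-48 + 1024)/(-23795) = 976*(-1/23795) = -976/23795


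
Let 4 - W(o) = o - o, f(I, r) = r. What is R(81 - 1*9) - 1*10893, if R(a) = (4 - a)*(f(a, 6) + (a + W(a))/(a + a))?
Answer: -102032/9 ≈ -11337.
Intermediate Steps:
W(o) = 4 (W(o) = 4 - (o - o) = 4 - 1*0 = 4 + 0 = 4)
R(a) = (4 - a)*(6 + (4 + a)/(2*a)) (R(a) = (4 - a)*(6 + (a + 4)/(a + a)) = (4 - a)*(6 + (4 + a)/((2*a))) = (4 - a)*(6 + (4 + a)*(1/(2*a))) = (4 - a)*(6 + (4 + a)/(2*a)))
R(81 - 1*9) - 1*10893 = (24 + 8/(81 - 1*9) - 13*(81 - 1*9)/2) - 1*10893 = (24 + 8/(81 - 9) - 13*(81 - 9)/2) - 10893 = (24 + 8/72 - 13/2*72) - 10893 = (24 + 8*(1/72) - 468) - 10893 = (24 + 1/9 - 468) - 10893 = -3995/9 - 10893 = -102032/9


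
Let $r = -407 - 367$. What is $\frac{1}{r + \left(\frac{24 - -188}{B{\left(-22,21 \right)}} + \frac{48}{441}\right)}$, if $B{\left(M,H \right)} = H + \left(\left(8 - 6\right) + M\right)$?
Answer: $- \frac{147}{82598} \approx -0.0017797$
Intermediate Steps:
$B{\left(M,H \right)} = 2 + H + M$ ($B{\left(M,H \right)} = H + \left(2 + M\right) = 2 + H + M$)
$r = -774$ ($r = -407 - 367 = -774$)
$\frac{1}{r + \left(\frac{24 - -188}{B{\left(-22,21 \right)}} + \frac{48}{441}\right)} = \frac{1}{-774 + \left(\frac{24 - -188}{2 + 21 - 22} + \frac{48}{441}\right)} = \frac{1}{-774 + \left(\frac{24 + 188}{1} + 48 \cdot \frac{1}{441}\right)} = \frac{1}{-774 + \left(212 \cdot 1 + \frac{16}{147}\right)} = \frac{1}{-774 + \left(212 + \frac{16}{147}\right)} = \frac{1}{-774 + \frac{31180}{147}} = \frac{1}{- \frac{82598}{147}} = - \frac{147}{82598}$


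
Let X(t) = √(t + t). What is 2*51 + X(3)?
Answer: 102 + √6 ≈ 104.45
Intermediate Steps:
X(t) = √2*√t (X(t) = √(2*t) = √2*√t)
2*51 + X(3) = 2*51 + √2*√3 = 102 + √6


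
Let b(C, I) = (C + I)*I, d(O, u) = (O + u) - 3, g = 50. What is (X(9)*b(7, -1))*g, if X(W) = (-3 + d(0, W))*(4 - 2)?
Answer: -1800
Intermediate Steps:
d(O, u) = -3 + O + u
X(W) = -12 + 2*W (X(W) = (-3 + (-3 + 0 + W))*(4 - 2) = (-3 + (-3 + W))*2 = (-6 + W)*2 = -12 + 2*W)
b(C, I) = I*(C + I)
(X(9)*b(7, -1))*g = ((-12 + 2*9)*(-(7 - 1)))*50 = ((-12 + 18)*(-1*6))*50 = (6*(-6))*50 = -36*50 = -1800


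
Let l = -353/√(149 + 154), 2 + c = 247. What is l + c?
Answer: 245 - 353*√303/303 ≈ 224.72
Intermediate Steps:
c = 245 (c = -2 + 247 = 245)
l = -353*√303/303 ≈ -20.279
l + c = -353*√303/303 + 245 = 245 - 353*√303/303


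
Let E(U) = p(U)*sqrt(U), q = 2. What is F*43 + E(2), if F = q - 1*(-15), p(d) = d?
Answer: 731 + 2*sqrt(2) ≈ 733.83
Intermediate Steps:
F = 17 (F = 2 - 1*(-15) = 2 + 15 = 17)
E(U) = U**(3/2) (E(U) = U*sqrt(U) = U**(3/2))
F*43 + E(2) = 17*43 + 2**(3/2) = 731 + 2*sqrt(2)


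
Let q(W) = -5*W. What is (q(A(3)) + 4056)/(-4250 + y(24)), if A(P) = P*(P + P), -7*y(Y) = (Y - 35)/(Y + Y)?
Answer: -1332576/1427989 ≈ -0.93318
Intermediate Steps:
y(Y) = -(-35 + Y)/(14*Y) (y(Y) = -(Y - 35)/(7*(Y + Y)) = -(-35 + Y)/(7*(2*Y)) = -(-35 + Y)*1/(2*Y)/7 = -(-35 + Y)/(14*Y))
A(P) = 2*P² (A(P) = P*(2*P) = 2*P²)
(q(A(3)) + 4056)/(-4250 + y(24)) = (-10*3² + 4056)/(-4250 + (1/14)*(35 - 1*24)/24) = (-10*9 + 4056)/(-4250 + (1/14)*(1/24)*(35 - 24)) = (-5*18 + 4056)/(-4250 + (1/14)*(1/24)*11) = (-90 + 4056)/(-4250 + 11/336) = 3966/(-1427989/336) = 3966*(-336/1427989) = -1332576/1427989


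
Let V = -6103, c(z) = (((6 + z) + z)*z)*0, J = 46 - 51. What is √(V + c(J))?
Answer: I*√6103 ≈ 78.122*I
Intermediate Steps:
J = -5
c(z) = 0 (c(z) = ((6 + 2*z)*z)*0 = (z*(6 + 2*z))*0 = 0)
√(V + c(J)) = √(-6103 + 0) = √(-6103) = I*√6103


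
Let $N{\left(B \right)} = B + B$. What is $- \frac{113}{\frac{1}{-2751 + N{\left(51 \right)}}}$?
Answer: $299337$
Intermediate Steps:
$N{\left(B \right)} = 2 B$
$- \frac{113}{\frac{1}{-2751 + N{\left(51 \right)}}} = - \frac{113}{\frac{1}{-2751 + 2 \cdot 51}} = - \frac{113}{\frac{1}{-2751 + 102}} = - \frac{113}{\frac{1}{-2649}} = - \frac{113}{- \frac{1}{2649}} = \left(-113\right) \left(-2649\right) = 299337$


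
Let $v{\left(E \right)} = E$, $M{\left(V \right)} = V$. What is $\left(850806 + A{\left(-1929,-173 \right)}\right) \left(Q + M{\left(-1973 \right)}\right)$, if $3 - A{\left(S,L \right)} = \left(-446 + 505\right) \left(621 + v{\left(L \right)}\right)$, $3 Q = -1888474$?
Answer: $- \frac{1561694018161}{3} \approx -5.2056 \cdot 10^{11}$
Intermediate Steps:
$Q = - \frac{1888474}{3}$ ($Q = \frac{1}{3} \left(-1888474\right) = - \frac{1888474}{3} \approx -6.2949 \cdot 10^{5}$)
$A{\left(S,L \right)} = -36636 - 59 L$ ($A{\left(S,L \right)} = 3 - \left(-446 + 505\right) \left(621 + L\right) = 3 - 59 \left(621 + L\right) = 3 - \left(36639 + 59 L\right) = -36636 - 59 L$)
$\left(850806 + A{\left(-1929,-173 \right)}\right) \left(Q + M{\left(-1973 \right)}\right) = \left(850806 - 26429\right) \left(- \frac{1888474}{3} - 1973\right) = \left(850806 + \left(-36636 + 10207\right)\right) \left(- \frac{1894393}{3}\right) = \left(850806 - 26429\right) \left(- \frac{1894393}{3}\right) = 824377 \left(- \frac{1894393}{3}\right) = - \frac{1561694018161}{3}$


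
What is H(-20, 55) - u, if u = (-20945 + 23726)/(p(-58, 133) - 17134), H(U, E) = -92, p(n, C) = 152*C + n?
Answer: -10407/112 ≈ -92.920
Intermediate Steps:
p(n, C) = n + 152*C
u = 103/112 (u = (-20945 + 23726)/((-58 + 152*133) - 17134) = 2781/((-58 + 20216) - 17134) = 2781/(20158 - 17134) = 2781/3024 = 2781*(1/3024) = 103/112 ≈ 0.91964)
H(-20, 55) - u = -92 - 1*103/112 = -92 - 103/112 = -10407/112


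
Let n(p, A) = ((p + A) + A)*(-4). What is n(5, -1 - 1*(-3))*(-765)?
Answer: 27540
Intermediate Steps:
n(p, A) = -8*A - 4*p (n(p, A) = ((A + p) + A)*(-4) = (p + 2*A)*(-4) = -8*A - 4*p)
n(5, -1 - 1*(-3))*(-765) = (-8*(-1 - 1*(-3)) - 4*5)*(-765) = (-8*(-1 + 3) - 20)*(-765) = (-8*2 - 20)*(-765) = (-16 - 20)*(-765) = -36*(-765) = 27540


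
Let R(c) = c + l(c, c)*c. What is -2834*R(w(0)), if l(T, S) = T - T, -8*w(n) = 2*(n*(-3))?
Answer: 0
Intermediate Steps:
w(n) = 3*n/4 (w(n) = -n*(-3)/4 = -(-3*n)/4 = -(-3)*n/4 = 3*n/4)
l(T, S) = 0
R(c) = c (R(c) = c + 0*c = c + 0 = c)
-2834*R(w(0)) = -4251*0/2 = -2834*0 = 0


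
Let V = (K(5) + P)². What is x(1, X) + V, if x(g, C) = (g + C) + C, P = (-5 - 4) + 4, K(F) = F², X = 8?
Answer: 417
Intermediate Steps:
P = -5 (P = -9 + 4 = -5)
x(g, C) = g + 2*C (x(g, C) = (C + g) + C = g + 2*C)
V = 400 (V = (5² - 5)² = (25 - 5)² = 20² = 400)
x(1, X) + V = (1 + 2*8) + 400 = (1 + 16) + 400 = 17 + 400 = 417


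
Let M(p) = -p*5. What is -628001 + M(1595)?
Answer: -635976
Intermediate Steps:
M(p) = -5*p
-628001 + M(1595) = -628001 - 5*1595 = -628001 - 7975 = -635976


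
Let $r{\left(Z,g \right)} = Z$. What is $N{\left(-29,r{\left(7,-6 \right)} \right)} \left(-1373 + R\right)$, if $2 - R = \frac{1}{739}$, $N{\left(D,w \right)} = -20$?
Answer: $\frac{20263400}{739} \approx 27420.0$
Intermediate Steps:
$R = \frac{1477}{739}$ ($R = 2 - \frac{1}{739} = \frac{1477}{739} \approx 1.9986$)
$N{\left(-29,r{\left(7,-6 \right)} \right)} \left(-1373 + R\right) = - 20 \left(-1373 + \frac{1477}{739}\right) = \left(-20\right) \left(- \frac{1013170}{739}\right) = \frac{20263400}{739}$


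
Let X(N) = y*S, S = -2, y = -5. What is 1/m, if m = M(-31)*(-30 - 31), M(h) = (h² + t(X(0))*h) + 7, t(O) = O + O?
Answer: -1/21228 ≈ -4.7108e-5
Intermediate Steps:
X(N) = 10 (X(N) = -5*(-2) = 10)
t(O) = 2*O
M(h) = 7 + h² + 20*h (M(h) = (h² + (2*10)*h) + 7 = (h² + 20*h) + 7 = 7 + h² + 20*h)
m = -21228 (m = (7 + (-31)² + 20*(-31))*(-30 - 31) = (7 + 961 - 620)*(-61) = 348*(-61) = -21228)
1/m = 1/(-21228) = -1/21228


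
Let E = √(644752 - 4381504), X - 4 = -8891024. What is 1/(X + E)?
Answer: -2222755/19762560094288 - I*√233547/19762560094288 ≈ -1.1247e-7 - 2.4454e-11*I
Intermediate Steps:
X = -8891020 (X = 4 - 8891024 = -8891020)
E = 4*I*√233547 (E = √(-3736752) = 4*I*√233547 ≈ 1933.1*I)
1/(X + E) = 1/(-8891020 + 4*I*√233547)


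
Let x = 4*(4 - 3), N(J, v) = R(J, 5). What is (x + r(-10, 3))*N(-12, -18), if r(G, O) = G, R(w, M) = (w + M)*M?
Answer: 210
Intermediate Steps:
R(w, M) = M*(M + w) (R(w, M) = (M + w)*M = M*(M + w))
N(J, v) = 25 + 5*J (N(J, v) = 5*(5 + J) = 25 + 5*J)
x = 4 (x = 4*1 = 4)
(x + r(-10, 3))*N(-12, -18) = (4 - 10)*(25 + 5*(-12)) = -6*(25 - 60) = -6*(-35) = 210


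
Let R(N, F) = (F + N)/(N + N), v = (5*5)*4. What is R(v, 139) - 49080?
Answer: -9815761/200 ≈ -49079.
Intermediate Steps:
v = 100 (v = 25*4 = 100)
R(N, F) = (F + N)/(2*N) (R(N, F) = (F + N)/((2*N)) = (F + N)*(1/(2*N)) = (F + N)/(2*N))
R(v, 139) - 49080 = (½)*(139 + 100)/100 - 49080 = (½)*(1/100)*239 - 49080 = 239/200 - 49080 = -9815761/200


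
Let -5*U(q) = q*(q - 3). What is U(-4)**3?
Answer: -21952/125 ≈ -175.62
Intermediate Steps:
U(q) = -q*(-3 + q)/5 (U(q) = -q*(q - 3)/5 = -q*(-3 + q)/5)
U(-4)**3 = ((1/5)*(-4)*(3 - 1*(-4)))**3 = ((1/5)*(-4)*(3 + 4))**3 = ((1/5)*(-4)*7)**3 = (-28/5)**3 = -21952/125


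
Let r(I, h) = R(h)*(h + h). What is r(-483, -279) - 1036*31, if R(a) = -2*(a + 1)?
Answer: -342364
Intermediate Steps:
R(a) = -2 - 2*a (R(a) = -2*(1 + a) = -2 - 2*a)
r(I, h) = 2*h*(-2 - 2*h) (r(I, h) = (-2 - 2*h)*(h + h) = (-2 - 2*h)*(2*h) = 2*h*(-2 - 2*h))
r(-483, -279) - 1036*31 = -4*(-279)*(1 - 279) - 1036*31 = -4*(-279)*(-278) - 1*32116 = -310248 - 32116 = -342364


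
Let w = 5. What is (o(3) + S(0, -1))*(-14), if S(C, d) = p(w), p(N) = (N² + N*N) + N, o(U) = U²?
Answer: -896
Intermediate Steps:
p(N) = N + 2*N² (p(N) = (N² + N²) + N = 2*N² + N = N + 2*N²)
S(C, d) = 55 (S(C, d) = 5*(1 + 2*5) = 5*(1 + 10) = 5*11 = 55)
(o(3) + S(0, -1))*(-14) = (3² + 55)*(-14) = (9 + 55)*(-14) = 64*(-14) = -896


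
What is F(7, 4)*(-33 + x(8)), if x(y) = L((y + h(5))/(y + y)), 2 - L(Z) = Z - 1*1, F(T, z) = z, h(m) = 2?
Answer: -245/2 ≈ -122.50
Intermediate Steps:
L(Z) = 3 - Z (L(Z) = 2 - (Z - 1*1) = 2 - (Z - 1) = 2 - (-1 + Z) = 2 + (1 - Z) = 3 - Z)
x(y) = 3 - (2 + y)/(2*y) (x(y) = 3 - (y + 2)/(y + y) = 3 - (2 + y)/(2*y))
F(7, 4)*(-33 + x(8)) = 4*(-33 + (5/2 - 1/8)) = 4*(-33 + (5/2 - 1*⅛)) = 4*(-33 + (5/2 - ⅛)) = 4*(-33 + 19/8) = 4*(-245/8) = -245/2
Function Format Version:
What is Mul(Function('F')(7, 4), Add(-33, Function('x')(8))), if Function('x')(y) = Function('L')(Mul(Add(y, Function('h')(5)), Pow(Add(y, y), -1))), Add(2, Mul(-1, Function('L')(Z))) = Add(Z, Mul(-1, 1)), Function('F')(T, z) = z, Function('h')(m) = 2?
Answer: Rational(-245, 2) ≈ -122.50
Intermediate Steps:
Function('L')(Z) = Add(3, Mul(-1, Z)) (Function('L')(Z) = Add(2, Mul(-1, Add(Z, Mul(-1, 1)))) = Add(2, Mul(-1, Add(Z, -1))) = Add(2, Mul(-1, Add(-1, Z))) = Add(2, Add(1, Mul(-1, Z))) = Add(3, Mul(-1, Z)))
Function('x')(y) = Add(3, Mul(Rational(-1, 2), Pow(y, -1), Add(2, y))) (Function('x')(y) = Add(3, Mul(-1, Mul(Add(y, 2), Pow(Add(y, y), -1)))) = Add(3, Mul(-1, Mul(Add(2, y), Pow(Mul(2, y), -1)))) = Add(3, Mul(-1, Mul(Add(2, y), Mul(Rational(1, 2), Pow(y, -1))))) = Add(3, Mul(-1, Mul(Rational(1, 2), Pow(y, -1), Add(2, y)))) = Add(3, Mul(Rational(-1, 2), Pow(y, -1), Add(2, y))))
Mul(Function('F')(7, 4), Add(-33, Function('x')(8))) = Mul(4, Add(-33, Add(Rational(5, 2), Mul(-1, Pow(8, -1))))) = Mul(4, Add(-33, Add(Rational(5, 2), Mul(-1, Rational(1, 8))))) = Mul(4, Add(-33, Add(Rational(5, 2), Rational(-1, 8)))) = Mul(4, Add(-33, Rational(19, 8))) = Mul(4, Rational(-245, 8)) = Rational(-245, 2)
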